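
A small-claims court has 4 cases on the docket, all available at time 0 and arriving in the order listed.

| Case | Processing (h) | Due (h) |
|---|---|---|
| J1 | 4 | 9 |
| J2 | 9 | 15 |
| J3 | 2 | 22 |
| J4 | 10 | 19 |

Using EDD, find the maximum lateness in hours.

4

EDD (increasing due date): J1 J2 J4 J3.
J1: 0→4, due 9, lateness -5
J2: 4→13, due 15, lateness -2
J4: 13→23, due 19, lateness 4
J3: 23→25, due 22, lateness 3
Maximum = 4.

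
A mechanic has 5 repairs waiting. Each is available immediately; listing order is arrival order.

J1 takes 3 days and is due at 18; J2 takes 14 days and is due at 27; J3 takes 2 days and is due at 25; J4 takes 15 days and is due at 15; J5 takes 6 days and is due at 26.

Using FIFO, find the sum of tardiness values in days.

33

FIFO (arrival order): J1 J2 J3 J4 J5.
J1: 0→3, due 18, tardiness 0
J2: 3→17, due 27, tardiness 0
J3: 17→19, due 25, tardiness 0
J4: 19→34, due 15, tardiness 19
J5: 34→40, due 26, tardiness 14
Sum = 0+0+0+19+14 = 33.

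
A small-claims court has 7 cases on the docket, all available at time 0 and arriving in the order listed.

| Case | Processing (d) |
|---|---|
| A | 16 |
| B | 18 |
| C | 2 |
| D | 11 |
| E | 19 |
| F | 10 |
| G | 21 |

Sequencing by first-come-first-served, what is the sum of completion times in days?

FIFO (arrival order): A B C D E F G.
A: 0→16
B: 16→34
C: 34→36
D: 36→47
E: 47→66
F: 66→76
G: 76→97
Sum = 16+34+36+47+66+76+97 = 372.

372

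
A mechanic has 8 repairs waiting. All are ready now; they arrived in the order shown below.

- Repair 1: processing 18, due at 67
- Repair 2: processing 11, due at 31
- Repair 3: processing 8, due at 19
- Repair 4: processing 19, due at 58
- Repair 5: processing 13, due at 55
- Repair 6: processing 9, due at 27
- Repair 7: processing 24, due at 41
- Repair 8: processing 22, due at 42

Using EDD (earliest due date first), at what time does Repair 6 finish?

17

EDD (increasing due date): Repair 3 Repair 6 Repair 2 Repair 7 Repair 8 Repair 5 Repair 4 Repair 1.
Repair 3: 0→8
Repair 6: 8→17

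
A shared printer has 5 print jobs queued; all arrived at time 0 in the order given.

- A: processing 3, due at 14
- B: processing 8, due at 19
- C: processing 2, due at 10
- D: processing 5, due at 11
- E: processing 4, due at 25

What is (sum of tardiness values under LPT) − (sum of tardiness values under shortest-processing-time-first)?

LPT (decreasing processing time): B D E A C.
B: 0→8, due 19, tardiness 0
D: 8→13, due 11, tardiness 2
E: 13→17, due 25, tardiness 0
A: 17→20, due 14, tardiness 6
C: 20→22, due 10, tardiness 12
Sum = 0+2+0+6+12 = 20.
SPT (increasing processing time): C A E D B.
C: 0→2, due 10, tardiness 0
A: 2→5, due 14, tardiness 0
E: 5→9, due 25, tardiness 0
D: 9→14, due 11, tardiness 3
B: 14→22, due 19, tardiness 3
Sum = 0+0+0+3+3 = 6.
Difference = 20 − 6 = 14.

14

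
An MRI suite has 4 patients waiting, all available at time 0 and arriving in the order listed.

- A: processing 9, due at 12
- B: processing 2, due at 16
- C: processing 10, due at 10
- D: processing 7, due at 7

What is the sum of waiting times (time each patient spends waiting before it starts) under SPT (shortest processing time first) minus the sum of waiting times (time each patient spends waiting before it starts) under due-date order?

-21

SPT (increasing processing time): B D A C.
B: waits 0, runs 0→2
D: waits 2, runs 2→9
A: waits 9, runs 9→18
C: waits 18, runs 18→28
Sum = 0+2+9+18 = 29.
EDD (increasing due date): D C A B.
D: waits 0, runs 0→7
C: waits 7, runs 7→17
A: waits 17, runs 17→26
B: waits 26, runs 26→28
Sum = 0+7+17+26 = 50.
Difference = 29 − 50 = -21.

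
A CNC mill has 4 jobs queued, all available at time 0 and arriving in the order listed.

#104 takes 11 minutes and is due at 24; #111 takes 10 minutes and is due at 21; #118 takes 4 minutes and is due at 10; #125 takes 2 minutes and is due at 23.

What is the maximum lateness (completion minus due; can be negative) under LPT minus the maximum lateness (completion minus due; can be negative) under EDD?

LPT (decreasing processing time): #104 #111 #118 #125.
#104: 0→11, due 24, lateness -13
#111: 11→21, due 21, lateness 0
#118: 21→25, due 10, lateness 15
#125: 25→27, due 23, lateness 4
Maximum = 15.
EDD (increasing due date): #118 #111 #125 #104.
#118: 0→4, due 10, lateness -6
#111: 4→14, due 21, lateness -7
#125: 14→16, due 23, lateness -7
#104: 16→27, due 24, lateness 3
Maximum = 3.
Difference = 15 − 3 = 12.

12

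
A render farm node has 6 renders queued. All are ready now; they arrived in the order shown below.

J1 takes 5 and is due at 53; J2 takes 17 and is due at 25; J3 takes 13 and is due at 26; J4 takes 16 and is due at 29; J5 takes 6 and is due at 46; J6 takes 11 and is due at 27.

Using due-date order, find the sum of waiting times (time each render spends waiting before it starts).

EDD (increasing due date): J2 J3 J6 J4 J5 J1.
J2: waits 0, runs 0→17
J3: waits 17, runs 17→30
J6: waits 30, runs 30→41
J4: waits 41, runs 41→57
J5: waits 57, runs 57→63
J1: waits 63, runs 63→68
Sum = 0+17+30+41+57+63 = 208.

208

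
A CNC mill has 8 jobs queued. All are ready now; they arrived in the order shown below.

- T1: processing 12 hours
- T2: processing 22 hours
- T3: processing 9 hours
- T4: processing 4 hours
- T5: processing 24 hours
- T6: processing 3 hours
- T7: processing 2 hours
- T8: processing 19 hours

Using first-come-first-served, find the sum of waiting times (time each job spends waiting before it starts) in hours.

357

FIFO (arrival order): T1 T2 T3 T4 T5 T6 T7 T8.
T1: waits 0, runs 0→12
T2: waits 12, runs 12→34
T3: waits 34, runs 34→43
T4: waits 43, runs 43→47
T5: waits 47, runs 47→71
T6: waits 71, runs 71→74
T7: waits 74, runs 74→76
T8: waits 76, runs 76→95
Sum = 0+12+34+43+47+71+74+76 = 357.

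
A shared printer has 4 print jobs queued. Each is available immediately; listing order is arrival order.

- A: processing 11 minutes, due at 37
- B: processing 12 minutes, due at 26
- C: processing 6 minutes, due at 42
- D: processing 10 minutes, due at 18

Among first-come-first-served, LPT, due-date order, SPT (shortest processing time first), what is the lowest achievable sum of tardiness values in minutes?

0

FIFO (arrival order): A B C D.
A: 0→11, due 37, tardiness 0
B: 11→23, due 26, tardiness 0
C: 23→29, due 42, tardiness 0
D: 29→39, due 18, tardiness 21
Sum = 0+0+0+21 = 21.
LPT (decreasing processing time): B A D C.
B: 0→12, due 26, tardiness 0
A: 12→23, due 37, tardiness 0
D: 23→33, due 18, tardiness 15
C: 33→39, due 42, tardiness 0
Sum = 0+0+15+0 = 15.
EDD (increasing due date): D B A C.
D: 0→10, due 18, tardiness 0
B: 10→22, due 26, tardiness 0
A: 22→33, due 37, tardiness 0
C: 33→39, due 42, tardiness 0
Sum = 0+0+0+0 = 0.
SPT (increasing processing time): C D A B.
C: 0→6, due 42, tardiness 0
D: 6→16, due 18, tardiness 0
A: 16→27, due 37, tardiness 0
B: 27→39, due 26, tardiness 13
Sum = 0+0+0+13 = 13.
FIFO 21, LPT 15, EDD 0, SPT 13 → minimum 0.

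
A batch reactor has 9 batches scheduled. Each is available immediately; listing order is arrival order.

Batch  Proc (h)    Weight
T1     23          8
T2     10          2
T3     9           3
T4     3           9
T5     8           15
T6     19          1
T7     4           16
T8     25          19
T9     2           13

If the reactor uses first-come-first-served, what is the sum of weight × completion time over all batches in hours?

FIFO (arrival order): T1 T2 T3 T4 T5 T6 T7 T8 T9.
T1: finishes 23, weight 8, w·C = 184
T2: finishes 33, weight 2, w·C = 66
T3: finishes 42, weight 3, w·C = 126
T4: finishes 45, weight 9, w·C = 405
T5: finishes 53, weight 15, w·C = 795
T6: finishes 72, weight 1, w·C = 72
T7: finishes 76, weight 16, w·C = 1216
T8: finishes 101, weight 19, w·C = 1919
T9: finishes 103, weight 13, w·C = 1339
Sum = 184+66+126+405+795+72+1216+1919+1339 = 6122.

6122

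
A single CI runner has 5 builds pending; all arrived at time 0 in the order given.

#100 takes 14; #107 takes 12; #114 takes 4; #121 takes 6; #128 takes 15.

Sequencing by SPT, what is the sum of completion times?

123

SPT (increasing processing time): #114 #121 #107 #100 #128.
#114: 0→4
#121: 4→10
#107: 10→22
#100: 22→36
#128: 36→51
Sum = 4+10+22+36+51 = 123.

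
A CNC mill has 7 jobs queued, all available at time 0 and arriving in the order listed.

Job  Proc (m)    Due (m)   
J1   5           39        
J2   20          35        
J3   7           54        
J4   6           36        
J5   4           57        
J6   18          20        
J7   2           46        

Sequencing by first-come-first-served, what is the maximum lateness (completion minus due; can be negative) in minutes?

FIFO (arrival order): J1 J2 J3 J4 J5 J6 J7.
J1: 0→5, due 39, lateness -34
J2: 5→25, due 35, lateness -10
J3: 25→32, due 54, lateness -22
J4: 32→38, due 36, lateness 2
J5: 38→42, due 57, lateness -15
J6: 42→60, due 20, lateness 40
J7: 60→62, due 46, lateness 16
Maximum = 40.

40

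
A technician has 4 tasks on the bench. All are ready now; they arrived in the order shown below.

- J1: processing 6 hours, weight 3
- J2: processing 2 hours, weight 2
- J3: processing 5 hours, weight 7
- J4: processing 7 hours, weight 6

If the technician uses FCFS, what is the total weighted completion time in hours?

FIFO (arrival order): J1 J2 J3 J4.
J1: finishes 6, weight 3, w·C = 18
J2: finishes 8, weight 2, w·C = 16
J3: finishes 13, weight 7, w·C = 91
J4: finishes 20, weight 6, w·C = 120
Sum = 18+16+91+120 = 245.

245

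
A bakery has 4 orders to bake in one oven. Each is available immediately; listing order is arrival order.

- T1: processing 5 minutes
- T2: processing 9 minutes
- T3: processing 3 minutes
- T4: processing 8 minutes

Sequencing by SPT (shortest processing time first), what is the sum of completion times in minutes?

SPT (increasing processing time): T3 T1 T4 T2.
T3: 0→3
T1: 3→8
T4: 8→16
T2: 16→25
Sum = 3+8+16+25 = 52.

52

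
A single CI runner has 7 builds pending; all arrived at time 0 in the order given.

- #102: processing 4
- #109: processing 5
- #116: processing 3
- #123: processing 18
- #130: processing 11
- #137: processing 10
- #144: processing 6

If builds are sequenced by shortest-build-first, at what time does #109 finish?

SPT (increasing processing time): #116 #102 #109 #144 #137 #130 #123.
#116: 0→3
#102: 3→7
#109: 7→12

12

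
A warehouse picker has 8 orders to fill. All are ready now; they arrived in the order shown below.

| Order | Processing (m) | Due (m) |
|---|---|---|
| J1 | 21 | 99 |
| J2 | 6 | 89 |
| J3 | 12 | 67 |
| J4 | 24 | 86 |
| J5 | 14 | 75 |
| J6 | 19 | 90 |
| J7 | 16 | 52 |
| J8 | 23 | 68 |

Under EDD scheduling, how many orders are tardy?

EDD (increasing due date): J7 J3 J8 J5 J4 J2 J6 J1.
J7: 0→16, due 52, tardiness 0
J3: 16→28, due 67, tardiness 0
J8: 28→51, due 68, tardiness 0
J5: 51→65, due 75, tardiness 0
J4: 65→89, due 86, tardiness 3
J2: 89→95, due 89, tardiness 6
J6: 95→114, due 90, tardiness 24
J1: 114→135, due 99, tardiness 36
Late orders: 4.

4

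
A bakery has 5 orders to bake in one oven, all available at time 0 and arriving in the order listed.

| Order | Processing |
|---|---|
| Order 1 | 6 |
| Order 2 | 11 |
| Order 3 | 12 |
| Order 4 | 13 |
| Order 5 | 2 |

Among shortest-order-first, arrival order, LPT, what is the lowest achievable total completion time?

104

SPT (increasing processing time): Order 5 Order 1 Order 2 Order 3 Order 4.
Order 5: 0→2
Order 1: 2→8
Order 2: 8→19
Order 3: 19→31
Order 4: 31→44
Sum = 2+8+19+31+44 = 104.
FIFO (arrival order): Order 1 Order 2 Order 3 Order 4 Order 5.
Order 1: 0→6
Order 2: 6→17
Order 3: 17→29
Order 4: 29→42
Order 5: 42→44
Sum = 6+17+29+42+44 = 138.
LPT (decreasing processing time): Order 4 Order 3 Order 2 Order 1 Order 5.
Order 4: 0→13
Order 3: 13→25
Order 2: 25→36
Order 1: 36→42
Order 5: 42→44
Sum = 13+25+36+42+44 = 160.
SPT 104, FIFO 138, LPT 160 → minimum 104.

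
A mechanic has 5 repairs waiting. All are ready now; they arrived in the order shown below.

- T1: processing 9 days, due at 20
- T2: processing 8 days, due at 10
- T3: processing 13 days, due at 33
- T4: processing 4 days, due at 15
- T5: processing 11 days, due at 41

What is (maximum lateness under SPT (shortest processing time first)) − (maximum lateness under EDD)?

SPT (increasing processing time): T4 T2 T1 T5 T3.
T4: 0→4, due 15, lateness -11
T2: 4→12, due 10, lateness 2
T1: 12→21, due 20, lateness 1
T5: 21→32, due 41, lateness -9
T3: 32→45, due 33, lateness 12
Maximum = 12.
EDD (increasing due date): T2 T4 T1 T3 T5.
T2: 0→8, due 10, lateness -2
T4: 8→12, due 15, lateness -3
T1: 12→21, due 20, lateness 1
T3: 21→34, due 33, lateness 1
T5: 34→45, due 41, lateness 4
Maximum = 4.
Difference = 12 − 4 = 8.

8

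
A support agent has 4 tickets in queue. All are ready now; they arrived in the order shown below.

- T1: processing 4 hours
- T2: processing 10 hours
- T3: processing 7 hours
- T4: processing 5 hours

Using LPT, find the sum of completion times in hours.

LPT (decreasing processing time): T2 T3 T4 T1.
T2: 0→10
T3: 10→17
T4: 17→22
T1: 22→26
Sum = 10+17+22+26 = 75.

75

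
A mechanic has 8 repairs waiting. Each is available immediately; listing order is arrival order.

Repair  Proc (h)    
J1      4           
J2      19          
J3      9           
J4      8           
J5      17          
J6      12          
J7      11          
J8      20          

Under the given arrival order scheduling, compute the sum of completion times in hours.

FIFO (arrival order): J1 J2 J3 J4 J5 J6 J7 J8.
J1: 0→4
J2: 4→23
J3: 23→32
J4: 32→40
J5: 40→57
J6: 57→69
J7: 69→80
J8: 80→100
Sum = 4+23+32+40+57+69+80+100 = 405.

405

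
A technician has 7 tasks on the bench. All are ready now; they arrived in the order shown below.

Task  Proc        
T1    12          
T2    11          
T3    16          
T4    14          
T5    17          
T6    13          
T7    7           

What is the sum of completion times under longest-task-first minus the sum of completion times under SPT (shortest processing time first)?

LPT (decreasing processing time): T5 T3 T4 T6 T1 T2 T7.
T5: 0→17
T3: 17→33
T4: 33→47
T6: 47→60
T1: 60→72
T2: 72→83
T7: 83→90
Sum = 17+33+47+60+72+83+90 = 402.
SPT (increasing processing time): T7 T2 T1 T6 T4 T3 T5.
T7: 0→7
T2: 7→18
T1: 18→30
T6: 30→43
T4: 43→57
T3: 57→73
T5: 73→90
Sum = 7+18+30+43+57+73+90 = 318.
Difference = 402 − 318 = 84.

84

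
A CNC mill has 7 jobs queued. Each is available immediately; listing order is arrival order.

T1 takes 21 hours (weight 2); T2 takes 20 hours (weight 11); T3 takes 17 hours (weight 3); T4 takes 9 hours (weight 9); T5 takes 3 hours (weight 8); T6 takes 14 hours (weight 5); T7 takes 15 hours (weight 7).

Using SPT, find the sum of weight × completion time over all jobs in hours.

SPT (increasing processing time): T5 T4 T6 T7 T3 T2 T1.
T5: finishes 3, weight 8, w·C = 24
T4: finishes 12, weight 9, w·C = 108
T6: finishes 26, weight 5, w·C = 130
T7: finishes 41, weight 7, w·C = 287
T3: finishes 58, weight 3, w·C = 174
T2: finishes 78, weight 11, w·C = 858
T1: finishes 99, weight 2, w·C = 198
Sum = 24+108+130+287+174+858+198 = 1779.

1779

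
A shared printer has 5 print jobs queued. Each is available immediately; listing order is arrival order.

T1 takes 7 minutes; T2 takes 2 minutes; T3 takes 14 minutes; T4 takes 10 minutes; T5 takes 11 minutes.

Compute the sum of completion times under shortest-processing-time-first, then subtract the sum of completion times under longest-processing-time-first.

-56

SPT (increasing processing time): T2 T1 T4 T5 T3.
T2: 0→2
T1: 2→9
T4: 9→19
T5: 19→30
T3: 30→44
Sum = 2+9+19+30+44 = 104.
LPT (decreasing processing time): T3 T5 T4 T1 T2.
T3: 0→14
T5: 14→25
T4: 25→35
T1: 35→42
T2: 42→44
Sum = 14+25+35+42+44 = 160.
Difference = 104 − 160 = -56.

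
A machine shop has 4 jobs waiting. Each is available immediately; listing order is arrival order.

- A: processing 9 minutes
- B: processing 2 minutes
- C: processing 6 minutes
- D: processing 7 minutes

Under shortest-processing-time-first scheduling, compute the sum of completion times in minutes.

SPT (increasing processing time): B C D A.
B: 0→2
C: 2→8
D: 8→15
A: 15→24
Sum = 2+8+15+24 = 49.

49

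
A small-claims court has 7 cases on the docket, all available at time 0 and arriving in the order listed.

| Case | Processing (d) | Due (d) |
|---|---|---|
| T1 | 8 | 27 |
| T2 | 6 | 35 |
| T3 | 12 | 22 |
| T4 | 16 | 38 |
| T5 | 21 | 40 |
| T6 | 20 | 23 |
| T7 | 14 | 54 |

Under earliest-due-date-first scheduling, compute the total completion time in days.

EDD (increasing due date): T3 T6 T1 T2 T4 T5 T7.
T3: 0→12
T6: 12→32
T1: 32→40
T2: 40→46
T4: 46→62
T5: 62→83
T7: 83→97
Sum = 12+32+40+46+62+83+97 = 372.

372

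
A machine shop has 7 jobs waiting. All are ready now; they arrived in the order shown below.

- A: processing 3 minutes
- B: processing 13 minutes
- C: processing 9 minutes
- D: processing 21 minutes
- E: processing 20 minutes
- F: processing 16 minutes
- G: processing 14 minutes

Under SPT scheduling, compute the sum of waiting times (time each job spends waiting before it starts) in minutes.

SPT (increasing processing time): A C B G F E D.
A: waits 0, runs 0→3
C: waits 3, runs 3→12
B: waits 12, runs 12→25
G: waits 25, runs 25→39
F: waits 39, runs 39→55
E: waits 55, runs 55→75
D: waits 75, runs 75→96
Sum = 0+3+12+25+39+55+75 = 209.

209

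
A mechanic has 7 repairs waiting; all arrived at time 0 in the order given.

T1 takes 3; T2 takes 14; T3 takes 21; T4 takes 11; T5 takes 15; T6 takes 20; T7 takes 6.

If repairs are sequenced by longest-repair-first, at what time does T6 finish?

41

LPT (decreasing processing time): T3 T6 T5 T2 T4 T7 T1.
T3: 0→21
T6: 21→41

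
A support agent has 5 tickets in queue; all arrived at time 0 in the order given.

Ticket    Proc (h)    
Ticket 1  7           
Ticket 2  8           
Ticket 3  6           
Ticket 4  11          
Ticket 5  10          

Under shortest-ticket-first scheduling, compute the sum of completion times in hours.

113

SPT (increasing processing time): Ticket 3 Ticket 1 Ticket 2 Ticket 5 Ticket 4.
Ticket 3: 0→6
Ticket 1: 6→13
Ticket 2: 13→21
Ticket 5: 21→31
Ticket 4: 31→42
Sum = 6+13+21+31+42 = 113.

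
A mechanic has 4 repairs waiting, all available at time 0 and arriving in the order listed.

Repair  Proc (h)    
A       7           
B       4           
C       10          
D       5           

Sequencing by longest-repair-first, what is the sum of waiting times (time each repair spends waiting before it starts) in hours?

LPT (decreasing processing time): C A D B.
C: waits 0, runs 0→10
A: waits 10, runs 10→17
D: waits 17, runs 17→22
B: waits 22, runs 22→26
Sum = 0+10+17+22 = 49.

49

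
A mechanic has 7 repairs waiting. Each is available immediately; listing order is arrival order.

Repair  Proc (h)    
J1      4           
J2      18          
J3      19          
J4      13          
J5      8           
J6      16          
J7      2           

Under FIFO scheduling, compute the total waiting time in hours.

261

FIFO (arrival order): J1 J2 J3 J4 J5 J6 J7.
J1: waits 0, runs 0→4
J2: waits 4, runs 4→22
J3: waits 22, runs 22→41
J4: waits 41, runs 41→54
J5: waits 54, runs 54→62
J6: waits 62, runs 62→78
J7: waits 78, runs 78→80
Sum = 0+4+22+41+54+62+78 = 261.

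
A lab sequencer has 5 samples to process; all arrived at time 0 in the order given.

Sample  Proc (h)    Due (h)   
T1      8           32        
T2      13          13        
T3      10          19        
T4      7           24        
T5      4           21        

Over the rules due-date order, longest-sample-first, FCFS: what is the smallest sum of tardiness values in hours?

30

EDD (increasing due date): T2 T3 T5 T4 T1.
T2: 0→13, due 13, tardiness 0
T3: 13→23, due 19, tardiness 4
T5: 23→27, due 21, tardiness 6
T4: 27→34, due 24, tardiness 10
T1: 34→42, due 32, tardiness 10
Sum = 0+4+6+10+10 = 30.
LPT (decreasing processing time): T2 T3 T1 T4 T5.
T2: 0→13, due 13, tardiness 0
T3: 13→23, due 19, tardiness 4
T1: 23→31, due 32, tardiness 0
T4: 31→38, due 24, tardiness 14
T5: 38→42, due 21, tardiness 21
Sum = 0+4+0+14+21 = 39.
FIFO (arrival order): T1 T2 T3 T4 T5.
T1: 0→8, due 32, tardiness 0
T2: 8→21, due 13, tardiness 8
T3: 21→31, due 19, tardiness 12
T4: 31→38, due 24, tardiness 14
T5: 38→42, due 21, tardiness 21
Sum = 0+8+12+14+21 = 55.
EDD 30, LPT 39, FIFO 55 → minimum 30.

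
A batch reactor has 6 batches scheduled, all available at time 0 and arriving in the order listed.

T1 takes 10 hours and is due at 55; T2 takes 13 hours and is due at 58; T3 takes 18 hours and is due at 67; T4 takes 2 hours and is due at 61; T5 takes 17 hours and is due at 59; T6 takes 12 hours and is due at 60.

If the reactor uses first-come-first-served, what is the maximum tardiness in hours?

FIFO (arrival order): T1 T2 T3 T4 T5 T6.
T1: 0→10, due 55, tardiness 0
T2: 10→23, due 58, tardiness 0
T3: 23→41, due 67, tardiness 0
T4: 41→43, due 61, tardiness 0
T5: 43→60, due 59, tardiness 1
T6: 60→72, due 60, tardiness 12
Maximum = 12.

12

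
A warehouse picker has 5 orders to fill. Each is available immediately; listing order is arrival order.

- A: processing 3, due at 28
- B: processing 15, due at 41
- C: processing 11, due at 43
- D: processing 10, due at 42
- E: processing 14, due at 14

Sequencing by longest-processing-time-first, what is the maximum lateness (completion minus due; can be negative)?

LPT (decreasing processing time): B E C D A.
B: 0→15, due 41, lateness -26
E: 15→29, due 14, lateness 15
C: 29→40, due 43, lateness -3
D: 40→50, due 42, lateness 8
A: 50→53, due 28, lateness 25
Maximum = 25.

25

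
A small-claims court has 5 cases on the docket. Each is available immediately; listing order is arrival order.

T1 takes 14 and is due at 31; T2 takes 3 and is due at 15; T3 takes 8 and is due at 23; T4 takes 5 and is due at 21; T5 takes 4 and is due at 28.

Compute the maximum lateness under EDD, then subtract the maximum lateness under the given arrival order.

EDD (increasing due date): T2 T4 T3 T5 T1.
T2: 0→3, due 15, lateness -12
T4: 3→8, due 21, lateness -13
T3: 8→16, due 23, lateness -7
T5: 16→20, due 28, lateness -8
T1: 20→34, due 31, lateness 3
Maximum = 3.
FIFO (arrival order): T1 T2 T3 T4 T5.
T1: 0→14, due 31, lateness -17
T2: 14→17, due 15, lateness 2
T3: 17→25, due 23, lateness 2
T4: 25→30, due 21, lateness 9
T5: 30→34, due 28, lateness 6
Maximum = 9.
Difference = 3 − 9 = -6.

-6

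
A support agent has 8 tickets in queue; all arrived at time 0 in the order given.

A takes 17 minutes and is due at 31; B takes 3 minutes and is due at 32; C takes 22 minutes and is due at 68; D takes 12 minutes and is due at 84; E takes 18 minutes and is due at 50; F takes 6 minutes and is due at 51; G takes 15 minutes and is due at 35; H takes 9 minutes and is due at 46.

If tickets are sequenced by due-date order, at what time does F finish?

EDD (increasing due date): A B G H E F C D.
A: 0→17
B: 17→20
G: 20→35
H: 35→44
E: 44→62
F: 62→68

68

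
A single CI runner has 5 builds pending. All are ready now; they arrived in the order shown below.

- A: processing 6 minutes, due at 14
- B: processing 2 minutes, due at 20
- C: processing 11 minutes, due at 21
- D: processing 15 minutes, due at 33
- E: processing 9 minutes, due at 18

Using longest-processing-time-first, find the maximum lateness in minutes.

LPT (decreasing processing time): D C E A B.
D: 0→15, due 33, lateness -18
C: 15→26, due 21, lateness 5
E: 26→35, due 18, lateness 17
A: 35→41, due 14, lateness 27
B: 41→43, due 20, lateness 23
Maximum = 27.

27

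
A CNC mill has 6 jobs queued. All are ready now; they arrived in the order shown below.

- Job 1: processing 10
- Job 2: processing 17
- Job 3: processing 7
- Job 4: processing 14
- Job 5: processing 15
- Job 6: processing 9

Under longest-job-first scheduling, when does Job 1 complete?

56

LPT (decreasing processing time): Job 2 Job 5 Job 4 Job 1 Job 6 Job 3.
Job 2: 0→17
Job 5: 17→32
Job 4: 32→46
Job 1: 46→56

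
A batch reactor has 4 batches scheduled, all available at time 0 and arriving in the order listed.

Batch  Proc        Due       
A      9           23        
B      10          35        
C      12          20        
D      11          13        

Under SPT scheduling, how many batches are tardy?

2

SPT (increasing processing time): A B D C.
A: 0→9, due 23, tardiness 0
B: 9→19, due 35, tardiness 0
D: 19→30, due 13, tardiness 17
C: 30→42, due 20, tardiness 22
Late batches: 2.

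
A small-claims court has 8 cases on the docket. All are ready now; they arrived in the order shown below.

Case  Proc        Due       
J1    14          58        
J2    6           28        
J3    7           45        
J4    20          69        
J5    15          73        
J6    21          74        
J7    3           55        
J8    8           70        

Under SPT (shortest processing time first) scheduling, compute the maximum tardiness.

20

SPT (increasing processing time): J7 J2 J3 J8 J1 J5 J4 J6.
J7: 0→3, due 55, tardiness 0
J2: 3→9, due 28, tardiness 0
J3: 9→16, due 45, tardiness 0
J8: 16→24, due 70, tardiness 0
J1: 24→38, due 58, tardiness 0
J5: 38→53, due 73, tardiness 0
J4: 53→73, due 69, tardiness 4
J6: 73→94, due 74, tardiness 20
Maximum = 20.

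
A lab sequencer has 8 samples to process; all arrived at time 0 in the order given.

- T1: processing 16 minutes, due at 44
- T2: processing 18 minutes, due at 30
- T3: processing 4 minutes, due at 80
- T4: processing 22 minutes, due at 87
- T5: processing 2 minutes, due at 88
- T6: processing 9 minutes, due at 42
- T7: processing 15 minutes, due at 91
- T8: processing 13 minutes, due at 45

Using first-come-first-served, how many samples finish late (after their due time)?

3

FIFO (arrival order): T1 T2 T3 T4 T5 T6 T7 T8.
T1: 0→16, due 44, tardiness 0
T2: 16→34, due 30, tardiness 4
T3: 34→38, due 80, tardiness 0
T4: 38→60, due 87, tardiness 0
T5: 60→62, due 88, tardiness 0
T6: 62→71, due 42, tardiness 29
T7: 71→86, due 91, tardiness 0
T8: 86→99, due 45, tardiness 54
Late samples: 3.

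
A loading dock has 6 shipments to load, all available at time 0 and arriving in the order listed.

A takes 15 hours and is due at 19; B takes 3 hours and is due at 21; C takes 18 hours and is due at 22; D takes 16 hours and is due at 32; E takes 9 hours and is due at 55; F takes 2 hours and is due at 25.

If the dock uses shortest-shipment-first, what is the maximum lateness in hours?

SPT (increasing processing time): F B E A D C.
F: 0→2, due 25, lateness -23
B: 2→5, due 21, lateness -16
E: 5→14, due 55, lateness -41
A: 14→29, due 19, lateness 10
D: 29→45, due 32, lateness 13
C: 45→63, due 22, lateness 41
Maximum = 41.

41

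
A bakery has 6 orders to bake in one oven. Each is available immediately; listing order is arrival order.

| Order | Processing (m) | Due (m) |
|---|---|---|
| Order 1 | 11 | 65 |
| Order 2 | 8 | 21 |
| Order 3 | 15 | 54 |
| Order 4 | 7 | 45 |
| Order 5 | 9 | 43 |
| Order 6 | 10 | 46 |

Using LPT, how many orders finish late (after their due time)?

LPT (decreasing processing time): Order 3 Order 1 Order 6 Order 5 Order 2 Order 4.
Order 3: 0→15, due 54, tardiness 0
Order 1: 15→26, due 65, tardiness 0
Order 6: 26→36, due 46, tardiness 0
Order 5: 36→45, due 43, tardiness 2
Order 2: 45→53, due 21, tardiness 32
Order 4: 53→60, due 45, tardiness 15
Late orders: 3.

3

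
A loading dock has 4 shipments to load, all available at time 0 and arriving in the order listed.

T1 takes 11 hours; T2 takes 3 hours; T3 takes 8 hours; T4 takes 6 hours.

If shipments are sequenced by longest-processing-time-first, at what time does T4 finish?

LPT (decreasing processing time): T1 T3 T4 T2.
T1: 0→11
T3: 11→19
T4: 19→25

25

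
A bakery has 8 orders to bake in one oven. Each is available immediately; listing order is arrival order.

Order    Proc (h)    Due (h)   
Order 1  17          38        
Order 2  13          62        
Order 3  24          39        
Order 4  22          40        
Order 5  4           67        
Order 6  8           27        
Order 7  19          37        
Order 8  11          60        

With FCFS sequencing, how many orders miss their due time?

6

FIFO (arrival order): Order 1 Order 2 Order 3 Order 4 Order 5 Order 6 Order 7 Order 8.
Order 1: 0→17, due 38, tardiness 0
Order 2: 17→30, due 62, tardiness 0
Order 3: 30→54, due 39, tardiness 15
Order 4: 54→76, due 40, tardiness 36
Order 5: 76→80, due 67, tardiness 13
Order 6: 80→88, due 27, tardiness 61
Order 7: 88→107, due 37, tardiness 70
Order 8: 107→118, due 60, tardiness 58
Late orders: 6.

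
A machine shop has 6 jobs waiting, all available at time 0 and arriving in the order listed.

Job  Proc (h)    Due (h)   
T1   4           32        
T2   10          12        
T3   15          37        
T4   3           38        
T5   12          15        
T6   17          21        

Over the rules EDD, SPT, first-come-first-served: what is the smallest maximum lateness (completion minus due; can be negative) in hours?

23

EDD (increasing due date): T2 T5 T6 T1 T3 T4.
T2: 0→10, due 12, lateness -2
T5: 10→22, due 15, lateness 7
T6: 22→39, due 21, lateness 18
T1: 39→43, due 32, lateness 11
T3: 43→58, due 37, lateness 21
T4: 58→61, due 38, lateness 23
Maximum = 23.
SPT (increasing processing time): T4 T1 T2 T5 T3 T6.
T4: 0→3, due 38, lateness -35
T1: 3→7, due 32, lateness -25
T2: 7→17, due 12, lateness 5
T5: 17→29, due 15, lateness 14
T3: 29→44, due 37, lateness 7
T6: 44→61, due 21, lateness 40
Maximum = 40.
FIFO (arrival order): T1 T2 T3 T4 T5 T6.
T1: 0→4, due 32, lateness -28
T2: 4→14, due 12, lateness 2
T3: 14→29, due 37, lateness -8
T4: 29→32, due 38, lateness -6
T5: 32→44, due 15, lateness 29
T6: 44→61, due 21, lateness 40
Maximum = 40.
EDD 23, SPT 40, FIFO 40 → minimum 23.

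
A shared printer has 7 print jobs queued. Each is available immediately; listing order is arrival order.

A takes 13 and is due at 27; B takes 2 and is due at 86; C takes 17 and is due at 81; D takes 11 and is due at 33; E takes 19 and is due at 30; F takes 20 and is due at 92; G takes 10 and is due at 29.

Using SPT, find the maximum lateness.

SPT (increasing processing time): B G D A C E F.
B: 0→2, due 86, lateness -84
G: 2→12, due 29, lateness -17
D: 12→23, due 33, lateness -10
A: 23→36, due 27, lateness 9
C: 36→53, due 81, lateness -28
E: 53→72, due 30, lateness 42
F: 72→92, due 92, lateness 0
Maximum = 42.

42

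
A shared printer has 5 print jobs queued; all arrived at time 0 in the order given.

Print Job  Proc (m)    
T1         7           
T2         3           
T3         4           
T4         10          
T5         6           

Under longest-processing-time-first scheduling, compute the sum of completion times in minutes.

107

LPT (decreasing processing time): T4 T1 T5 T3 T2.
T4: 0→10
T1: 10→17
T5: 17→23
T3: 23→27
T2: 27→30
Sum = 10+17+23+27+30 = 107.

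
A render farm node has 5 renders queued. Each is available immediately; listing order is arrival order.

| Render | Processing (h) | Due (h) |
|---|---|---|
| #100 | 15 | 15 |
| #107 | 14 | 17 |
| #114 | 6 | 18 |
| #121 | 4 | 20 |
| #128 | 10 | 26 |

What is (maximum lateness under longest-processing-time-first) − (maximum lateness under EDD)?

LPT (decreasing processing time): #100 #107 #128 #114 #121.
#100: 0→15, due 15, lateness 0
#107: 15→29, due 17, lateness 12
#128: 29→39, due 26, lateness 13
#114: 39→45, due 18, lateness 27
#121: 45→49, due 20, lateness 29
Maximum = 29.
EDD (increasing due date): #100 #107 #114 #121 #128.
#100: 0→15, due 15, lateness 0
#107: 15→29, due 17, lateness 12
#114: 29→35, due 18, lateness 17
#121: 35→39, due 20, lateness 19
#128: 39→49, due 26, lateness 23
Maximum = 23.
Difference = 29 − 23 = 6.

6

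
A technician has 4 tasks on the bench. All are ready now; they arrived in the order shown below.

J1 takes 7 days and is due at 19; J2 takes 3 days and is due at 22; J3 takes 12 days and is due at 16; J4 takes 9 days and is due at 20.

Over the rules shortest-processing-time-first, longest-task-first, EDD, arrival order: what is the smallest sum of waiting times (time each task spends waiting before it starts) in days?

SPT (increasing processing time): J2 J1 J4 J3.
J2: waits 0, runs 0→3
J1: waits 3, runs 3→10
J4: waits 10, runs 10→19
J3: waits 19, runs 19→31
Sum = 0+3+10+19 = 32.
LPT (decreasing processing time): J3 J4 J1 J2.
J3: waits 0, runs 0→12
J4: waits 12, runs 12→21
J1: waits 21, runs 21→28
J2: waits 28, runs 28→31
Sum = 0+12+21+28 = 61.
EDD (increasing due date): J3 J1 J4 J2.
J3: waits 0, runs 0→12
J1: waits 12, runs 12→19
J4: waits 19, runs 19→28
J2: waits 28, runs 28→31
Sum = 0+12+19+28 = 59.
FIFO (arrival order): J1 J2 J3 J4.
J1: waits 0, runs 0→7
J2: waits 7, runs 7→10
J3: waits 10, runs 10→22
J4: waits 22, runs 22→31
Sum = 0+7+10+22 = 39.
SPT 32, LPT 61, EDD 59, FIFO 39 → minimum 32.

32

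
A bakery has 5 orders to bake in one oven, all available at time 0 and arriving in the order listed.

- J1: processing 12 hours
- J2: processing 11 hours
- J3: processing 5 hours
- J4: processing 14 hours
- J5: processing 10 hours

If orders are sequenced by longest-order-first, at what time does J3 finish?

LPT (decreasing processing time): J4 J1 J2 J5 J3.
J4: 0→14
J1: 14→26
J2: 26→37
J5: 37→47
J3: 47→52

52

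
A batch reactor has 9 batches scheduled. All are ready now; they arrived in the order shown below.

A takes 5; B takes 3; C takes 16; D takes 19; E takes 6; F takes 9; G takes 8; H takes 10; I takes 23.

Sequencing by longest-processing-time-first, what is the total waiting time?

540

LPT (decreasing processing time): I D C H F G E A B.
I: waits 0, runs 0→23
D: waits 23, runs 23→42
C: waits 42, runs 42→58
H: waits 58, runs 58→68
F: waits 68, runs 68→77
G: waits 77, runs 77→85
E: waits 85, runs 85→91
A: waits 91, runs 91→96
B: waits 96, runs 96→99
Sum = 0+23+42+58+68+77+85+91+96 = 540.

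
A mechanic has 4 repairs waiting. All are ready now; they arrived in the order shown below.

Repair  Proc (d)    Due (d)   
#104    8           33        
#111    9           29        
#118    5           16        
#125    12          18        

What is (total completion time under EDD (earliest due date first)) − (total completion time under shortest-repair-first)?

8

EDD (increasing due date): #118 #125 #111 #104.
#118: 0→5
#125: 5→17
#111: 17→26
#104: 26→34
Sum = 5+17+26+34 = 82.
SPT (increasing processing time): #118 #104 #111 #125.
#118: 0→5
#104: 5→13
#111: 13→22
#125: 22→34
Sum = 5+13+22+34 = 74.
Difference = 82 − 74 = 8.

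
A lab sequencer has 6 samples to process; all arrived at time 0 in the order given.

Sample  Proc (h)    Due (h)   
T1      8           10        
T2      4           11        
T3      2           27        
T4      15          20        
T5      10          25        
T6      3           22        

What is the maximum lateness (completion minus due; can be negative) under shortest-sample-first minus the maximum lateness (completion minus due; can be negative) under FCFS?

2

SPT (increasing processing time): T3 T6 T2 T1 T5 T4.
T3: 0→2, due 27, lateness -25
T6: 2→5, due 22, lateness -17
T2: 5→9, due 11, lateness -2
T1: 9→17, due 10, lateness 7
T5: 17→27, due 25, lateness 2
T4: 27→42, due 20, lateness 22
Maximum = 22.
FIFO (arrival order): T1 T2 T3 T4 T5 T6.
T1: 0→8, due 10, lateness -2
T2: 8→12, due 11, lateness 1
T3: 12→14, due 27, lateness -13
T4: 14→29, due 20, lateness 9
T5: 29→39, due 25, lateness 14
T6: 39→42, due 22, lateness 20
Maximum = 20.
Difference = 22 − 20 = 2.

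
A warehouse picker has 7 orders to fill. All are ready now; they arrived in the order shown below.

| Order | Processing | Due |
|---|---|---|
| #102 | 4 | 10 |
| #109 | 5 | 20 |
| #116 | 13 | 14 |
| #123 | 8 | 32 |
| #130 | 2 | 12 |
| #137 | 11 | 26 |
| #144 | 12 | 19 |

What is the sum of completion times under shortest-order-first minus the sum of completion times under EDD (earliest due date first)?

-33

SPT (increasing processing time): #130 #102 #109 #123 #137 #144 #116.
#130: 0→2
#102: 2→6
#109: 6→11
#123: 11→19
#137: 19→30
#144: 30→42
#116: 42→55
Sum = 2+6+11+19+30+42+55 = 165.
EDD (increasing due date): #102 #130 #116 #144 #109 #137 #123.
#102: 0→4
#130: 4→6
#116: 6→19
#144: 19→31
#109: 31→36
#137: 36→47
#123: 47→55
Sum = 4+6+19+31+36+47+55 = 198.
Difference = 165 − 198 = -33.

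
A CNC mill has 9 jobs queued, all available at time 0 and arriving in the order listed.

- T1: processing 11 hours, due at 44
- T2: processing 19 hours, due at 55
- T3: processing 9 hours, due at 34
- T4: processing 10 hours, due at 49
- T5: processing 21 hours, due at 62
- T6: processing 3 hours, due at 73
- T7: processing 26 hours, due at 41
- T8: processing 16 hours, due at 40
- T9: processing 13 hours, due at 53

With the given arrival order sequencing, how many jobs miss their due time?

FIFO (arrival order): T1 T2 T3 T4 T5 T6 T7 T8 T9.
T1: 0→11, due 44, tardiness 0
T2: 11→30, due 55, tardiness 0
T3: 30→39, due 34, tardiness 5
T4: 39→49, due 49, tardiness 0
T5: 49→70, due 62, tardiness 8
T6: 70→73, due 73, tardiness 0
T7: 73→99, due 41, tardiness 58
T8: 99→115, due 40, tardiness 75
T9: 115→128, due 53, tardiness 75
Late jobs: 5.

5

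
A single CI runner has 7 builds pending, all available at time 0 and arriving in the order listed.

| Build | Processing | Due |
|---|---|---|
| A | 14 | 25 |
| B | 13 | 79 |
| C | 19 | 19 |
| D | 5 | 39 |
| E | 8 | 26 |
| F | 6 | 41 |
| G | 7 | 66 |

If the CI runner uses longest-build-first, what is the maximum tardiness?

LPT (decreasing processing time): C A B E G F D.
C: 0→19, due 19, tardiness 0
A: 19→33, due 25, tardiness 8
B: 33→46, due 79, tardiness 0
E: 46→54, due 26, tardiness 28
G: 54→61, due 66, tardiness 0
F: 61→67, due 41, tardiness 26
D: 67→72, due 39, tardiness 33
Maximum = 33.

33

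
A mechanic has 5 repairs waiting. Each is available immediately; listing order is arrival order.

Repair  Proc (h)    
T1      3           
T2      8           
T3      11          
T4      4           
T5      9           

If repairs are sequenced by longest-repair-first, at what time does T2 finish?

LPT (decreasing processing time): T3 T5 T2 T4 T1.
T3: 0→11
T5: 11→20
T2: 20→28

28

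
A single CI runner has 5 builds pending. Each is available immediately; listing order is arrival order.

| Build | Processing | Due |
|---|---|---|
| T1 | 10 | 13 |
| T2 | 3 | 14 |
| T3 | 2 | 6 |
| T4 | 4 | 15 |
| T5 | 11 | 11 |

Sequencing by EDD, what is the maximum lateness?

15

EDD (increasing due date): T3 T5 T1 T2 T4.
T3: 0→2, due 6, lateness -4
T5: 2→13, due 11, lateness 2
T1: 13→23, due 13, lateness 10
T2: 23→26, due 14, lateness 12
T4: 26→30, due 15, lateness 15
Maximum = 15.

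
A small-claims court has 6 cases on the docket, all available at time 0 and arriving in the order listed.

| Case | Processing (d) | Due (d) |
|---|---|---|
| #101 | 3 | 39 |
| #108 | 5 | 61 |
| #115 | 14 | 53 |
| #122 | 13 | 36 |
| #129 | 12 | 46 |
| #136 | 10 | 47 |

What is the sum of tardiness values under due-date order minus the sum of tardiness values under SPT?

-11

EDD (increasing due date): #122 #101 #129 #136 #115 #108.
#122: 0→13, due 36, tardiness 0
#101: 13→16, due 39, tardiness 0
#129: 16→28, due 46, tardiness 0
#136: 28→38, due 47, tardiness 0
#115: 38→52, due 53, tardiness 0
#108: 52→57, due 61, tardiness 0
Sum = 0+0+0+0+0+0 = 0.
SPT (increasing processing time): #101 #108 #136 #129 #122 #115.
#101: 0→3, due 39, tardiness 0
#108: 3→8, due 61, tardiness 0
#136: 8→18, due 47, tardiness 0
#129: 18→30, due 46, tardiness 0
#122: 30→43, due 36, tardiness 7
#115: 43→57, due 53, tardiness 4
Sum = 0+0+0+0+7+4 = 11.
Difference = 0 − 11 = -11.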